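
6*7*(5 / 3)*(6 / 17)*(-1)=-420 / 17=-24.71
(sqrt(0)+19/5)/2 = 19/10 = 1.90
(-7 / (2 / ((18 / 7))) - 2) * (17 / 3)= -187 / 3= -62.33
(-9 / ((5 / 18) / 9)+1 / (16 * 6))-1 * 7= -143323 / 480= -298.59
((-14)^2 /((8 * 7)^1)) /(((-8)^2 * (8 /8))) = 7 /128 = 0.05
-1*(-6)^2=-36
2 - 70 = -68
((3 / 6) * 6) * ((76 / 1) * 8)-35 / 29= 52861 / 29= 1822.79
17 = 17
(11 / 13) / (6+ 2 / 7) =7 / 52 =0.13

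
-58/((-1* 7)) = 58/7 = 8.29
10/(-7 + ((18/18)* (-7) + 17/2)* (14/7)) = -5/2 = -2.50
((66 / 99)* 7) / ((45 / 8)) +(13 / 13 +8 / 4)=517 / 135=3.83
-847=-847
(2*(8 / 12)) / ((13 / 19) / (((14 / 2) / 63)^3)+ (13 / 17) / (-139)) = 44897 / 16795428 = 0.00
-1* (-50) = 50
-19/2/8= -1.19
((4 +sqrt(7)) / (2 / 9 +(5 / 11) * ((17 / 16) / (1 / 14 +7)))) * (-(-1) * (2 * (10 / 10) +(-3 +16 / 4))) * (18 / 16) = 29403 * sqrt(7) / 2531 +117612 / 2531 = 77.20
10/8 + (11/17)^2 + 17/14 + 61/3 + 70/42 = 201353/8092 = 24.88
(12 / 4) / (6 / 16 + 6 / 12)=24 / 7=3.43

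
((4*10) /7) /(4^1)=10 /7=1.43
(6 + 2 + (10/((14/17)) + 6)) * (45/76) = 8235/532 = 15.48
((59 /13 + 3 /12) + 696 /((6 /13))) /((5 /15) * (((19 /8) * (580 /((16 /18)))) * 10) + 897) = 157330 /630513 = 0.25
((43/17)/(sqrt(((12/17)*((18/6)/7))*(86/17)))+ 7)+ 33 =sqrt(602)/12+ 40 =42.04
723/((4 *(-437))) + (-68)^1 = -119587/1748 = -68.41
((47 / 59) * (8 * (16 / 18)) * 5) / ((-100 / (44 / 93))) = -33088 / 246915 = -0.13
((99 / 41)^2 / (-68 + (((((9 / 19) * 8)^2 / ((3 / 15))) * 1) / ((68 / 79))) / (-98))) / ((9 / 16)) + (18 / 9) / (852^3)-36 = -97269110035558064225 / 2690667810536314464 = -36.15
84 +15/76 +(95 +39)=16583/76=218.20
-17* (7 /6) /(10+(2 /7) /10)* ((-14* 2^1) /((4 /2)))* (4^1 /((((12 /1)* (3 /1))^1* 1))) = 29155 /9477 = 3.08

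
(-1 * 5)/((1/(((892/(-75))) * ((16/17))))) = 14272/255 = 55.97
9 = 9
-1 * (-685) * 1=685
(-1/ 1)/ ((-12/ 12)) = 1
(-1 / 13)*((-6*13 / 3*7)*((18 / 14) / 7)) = 18 / 7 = 2.57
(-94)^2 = 8836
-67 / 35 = -1.91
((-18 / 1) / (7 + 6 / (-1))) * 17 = -306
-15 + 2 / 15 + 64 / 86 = -9109 / 645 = -14.12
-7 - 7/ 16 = -119/ 16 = -7.44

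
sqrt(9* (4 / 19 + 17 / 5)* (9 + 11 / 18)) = 7* sqrt(230090) / 190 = 17.67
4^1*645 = 2580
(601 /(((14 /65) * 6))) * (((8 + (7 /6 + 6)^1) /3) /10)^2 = 9242779 /77760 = 118.86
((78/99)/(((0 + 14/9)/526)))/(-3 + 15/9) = -30771/154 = -199.81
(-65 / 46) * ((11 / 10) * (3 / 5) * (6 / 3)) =-429 / 230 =-1.87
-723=-723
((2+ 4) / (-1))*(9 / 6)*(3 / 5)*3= -81 / 5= -16.20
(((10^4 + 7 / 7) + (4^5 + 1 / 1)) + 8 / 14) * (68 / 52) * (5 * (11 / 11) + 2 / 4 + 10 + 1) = 21650673 / 91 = 237919.48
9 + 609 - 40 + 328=906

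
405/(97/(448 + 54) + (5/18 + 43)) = 914895/98201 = 9.32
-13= -13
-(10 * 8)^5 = -3276800000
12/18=2/3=0.67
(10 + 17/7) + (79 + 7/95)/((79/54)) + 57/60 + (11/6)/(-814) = 393190963/5831385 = 67.43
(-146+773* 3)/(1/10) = 21730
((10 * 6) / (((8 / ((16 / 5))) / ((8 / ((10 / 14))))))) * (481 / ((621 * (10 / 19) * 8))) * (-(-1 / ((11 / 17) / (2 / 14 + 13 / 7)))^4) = -341957691712 / 75767175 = -4513.27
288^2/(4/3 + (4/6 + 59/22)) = 17716.19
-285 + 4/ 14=-1993/ 7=-284.71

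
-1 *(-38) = 38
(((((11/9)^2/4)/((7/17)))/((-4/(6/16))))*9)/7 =-2057/18816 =-0.11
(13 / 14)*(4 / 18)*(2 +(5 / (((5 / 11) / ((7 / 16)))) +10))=3497 / 1008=3.47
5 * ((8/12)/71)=0.05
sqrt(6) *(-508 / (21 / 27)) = -4572 *sqrt(6) / 7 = -1599.87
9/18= 1/2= 0.50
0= 0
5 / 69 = 0.07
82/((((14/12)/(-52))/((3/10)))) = -38376/35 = -1096.46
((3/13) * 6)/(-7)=-18/91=-0.20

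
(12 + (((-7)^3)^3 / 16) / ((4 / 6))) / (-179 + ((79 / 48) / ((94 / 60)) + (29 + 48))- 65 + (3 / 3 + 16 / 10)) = 23159.79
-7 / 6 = -1.17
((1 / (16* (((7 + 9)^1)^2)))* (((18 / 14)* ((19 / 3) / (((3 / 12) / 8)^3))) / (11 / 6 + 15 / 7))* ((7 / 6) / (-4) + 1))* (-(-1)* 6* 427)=4965156 / 167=29731.47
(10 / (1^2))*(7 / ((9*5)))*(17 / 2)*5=595 / 9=66.11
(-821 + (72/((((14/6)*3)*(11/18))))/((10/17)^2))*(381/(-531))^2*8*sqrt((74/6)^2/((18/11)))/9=-3549102127588*sqrt(22)/4884974325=-3407.75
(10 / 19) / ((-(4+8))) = -5 / 114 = -0.04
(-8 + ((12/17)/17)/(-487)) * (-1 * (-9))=-10133604/140743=-72.00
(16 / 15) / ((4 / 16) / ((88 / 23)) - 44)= -5632 / 231975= -0.02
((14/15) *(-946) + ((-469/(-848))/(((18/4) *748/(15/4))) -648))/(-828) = 1.85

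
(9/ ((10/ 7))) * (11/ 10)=693/ 100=6.93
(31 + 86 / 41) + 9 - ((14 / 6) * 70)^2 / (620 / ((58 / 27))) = -15545932 / 308853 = -50.33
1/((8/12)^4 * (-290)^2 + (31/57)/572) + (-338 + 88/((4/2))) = -4299449720970/14623981637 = -294.00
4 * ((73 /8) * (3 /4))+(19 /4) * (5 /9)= 2161 /72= 30.01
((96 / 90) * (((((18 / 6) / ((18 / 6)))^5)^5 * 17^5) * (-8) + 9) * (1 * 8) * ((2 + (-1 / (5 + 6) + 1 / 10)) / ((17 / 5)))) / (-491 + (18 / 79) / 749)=559199127416384 / 4793735595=116652.06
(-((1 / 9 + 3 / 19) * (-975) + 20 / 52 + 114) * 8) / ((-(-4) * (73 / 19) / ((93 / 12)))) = 3397321 / 5694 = 596.65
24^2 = 576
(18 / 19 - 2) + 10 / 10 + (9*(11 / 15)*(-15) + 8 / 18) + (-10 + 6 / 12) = -108.11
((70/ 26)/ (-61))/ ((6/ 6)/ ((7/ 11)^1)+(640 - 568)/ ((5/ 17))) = -1225/ 6838039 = -0.00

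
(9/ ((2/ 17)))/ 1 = 153/ 2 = 76.50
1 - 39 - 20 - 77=-135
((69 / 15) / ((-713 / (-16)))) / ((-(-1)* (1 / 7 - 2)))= -112 / 2015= -0.06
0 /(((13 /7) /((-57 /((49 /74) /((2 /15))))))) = 0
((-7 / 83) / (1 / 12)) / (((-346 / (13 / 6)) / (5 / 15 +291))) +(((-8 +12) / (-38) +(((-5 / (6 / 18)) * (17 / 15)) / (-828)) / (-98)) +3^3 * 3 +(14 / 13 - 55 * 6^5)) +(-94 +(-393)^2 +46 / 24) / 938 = -4120870981862429749 / 9641006336052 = -427431.62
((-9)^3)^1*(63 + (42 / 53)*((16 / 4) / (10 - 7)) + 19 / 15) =-12619476 / 265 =-47620.66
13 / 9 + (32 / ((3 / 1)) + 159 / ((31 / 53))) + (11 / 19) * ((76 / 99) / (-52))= 343285 / 1209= 283.94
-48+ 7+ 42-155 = -154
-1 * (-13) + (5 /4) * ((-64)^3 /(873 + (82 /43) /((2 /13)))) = -1699413 /4759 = -357.09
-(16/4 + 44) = -48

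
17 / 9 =1.89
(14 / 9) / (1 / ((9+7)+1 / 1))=238 / 9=26.44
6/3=2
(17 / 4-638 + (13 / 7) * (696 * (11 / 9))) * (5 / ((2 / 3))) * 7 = 397345 / 8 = 49668.12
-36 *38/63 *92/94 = -6992/329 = -21.25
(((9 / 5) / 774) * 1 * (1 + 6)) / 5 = 7 / 2150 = 0.00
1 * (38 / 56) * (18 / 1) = 12.21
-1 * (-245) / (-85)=-2.88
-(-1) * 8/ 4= 2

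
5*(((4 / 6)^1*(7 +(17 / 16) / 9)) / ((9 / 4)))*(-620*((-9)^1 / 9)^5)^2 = 985025000 / 243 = 4053600.82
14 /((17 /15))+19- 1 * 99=-1150 /17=-67.65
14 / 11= 1.27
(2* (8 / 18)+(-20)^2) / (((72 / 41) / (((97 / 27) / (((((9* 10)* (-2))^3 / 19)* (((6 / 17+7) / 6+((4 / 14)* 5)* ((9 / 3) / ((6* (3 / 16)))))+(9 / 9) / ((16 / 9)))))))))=-0.00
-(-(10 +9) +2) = 17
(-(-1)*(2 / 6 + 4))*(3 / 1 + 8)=143 / 3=47.67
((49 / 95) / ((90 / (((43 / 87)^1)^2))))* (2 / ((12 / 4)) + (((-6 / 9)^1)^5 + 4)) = 0.01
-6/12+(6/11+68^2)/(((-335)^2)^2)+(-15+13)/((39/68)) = -8617122324053/2161207727250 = -3.99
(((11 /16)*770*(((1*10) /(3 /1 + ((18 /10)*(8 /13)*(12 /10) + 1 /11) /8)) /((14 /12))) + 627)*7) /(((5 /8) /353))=3691721028072 /454385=8124654.26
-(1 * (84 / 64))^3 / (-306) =1029 / 139264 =0.01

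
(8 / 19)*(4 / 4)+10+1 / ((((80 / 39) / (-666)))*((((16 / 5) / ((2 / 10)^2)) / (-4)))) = 405153 / 15200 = 26.65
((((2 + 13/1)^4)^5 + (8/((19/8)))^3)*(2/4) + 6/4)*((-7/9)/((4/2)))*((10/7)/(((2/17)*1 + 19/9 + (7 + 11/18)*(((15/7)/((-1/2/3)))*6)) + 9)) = 339268046685292840004009339905/2115329318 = 160385451002051889494.03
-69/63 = -23/21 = -1.10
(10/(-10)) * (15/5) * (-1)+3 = 6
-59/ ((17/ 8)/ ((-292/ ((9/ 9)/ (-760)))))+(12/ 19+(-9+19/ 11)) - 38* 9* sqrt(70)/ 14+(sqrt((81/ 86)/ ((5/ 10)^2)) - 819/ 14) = -43784391213/ 7106 - 171* sqrt(70)/ 7+9* sqrt(86)/ 43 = -6161811.11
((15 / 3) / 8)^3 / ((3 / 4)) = 125 / 384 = 0.33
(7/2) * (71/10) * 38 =9443/10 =944.30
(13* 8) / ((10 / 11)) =572 / 5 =114.40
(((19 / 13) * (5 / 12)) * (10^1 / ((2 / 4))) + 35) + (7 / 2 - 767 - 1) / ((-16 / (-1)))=-751 / 1248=-0.60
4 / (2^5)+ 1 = 9 / 8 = 1.12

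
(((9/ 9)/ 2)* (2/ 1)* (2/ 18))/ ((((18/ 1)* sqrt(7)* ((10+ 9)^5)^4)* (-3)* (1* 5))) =-sqrt(7)/ 639405448512856748868978773010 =-0.00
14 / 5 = 2.80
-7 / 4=-1.75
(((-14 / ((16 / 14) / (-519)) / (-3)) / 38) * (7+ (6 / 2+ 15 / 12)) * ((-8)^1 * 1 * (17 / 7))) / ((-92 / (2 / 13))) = -926415 / 45448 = -20.38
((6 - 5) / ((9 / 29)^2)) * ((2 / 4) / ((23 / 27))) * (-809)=-4930.21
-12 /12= -1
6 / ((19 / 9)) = 2.84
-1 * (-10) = 10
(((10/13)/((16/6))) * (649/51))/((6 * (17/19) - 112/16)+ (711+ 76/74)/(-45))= -20531115/97623656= -0.21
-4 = -4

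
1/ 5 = 0.20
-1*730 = -730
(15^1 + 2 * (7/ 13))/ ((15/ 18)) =1254/ 65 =19.29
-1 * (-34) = 34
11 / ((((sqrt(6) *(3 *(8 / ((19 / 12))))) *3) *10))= 0.01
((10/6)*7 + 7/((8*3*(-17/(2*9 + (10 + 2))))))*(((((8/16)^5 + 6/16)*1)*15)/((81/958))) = 70832125/88128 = 803.74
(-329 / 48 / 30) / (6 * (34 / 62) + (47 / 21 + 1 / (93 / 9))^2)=-15492281 / 592774720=-0.03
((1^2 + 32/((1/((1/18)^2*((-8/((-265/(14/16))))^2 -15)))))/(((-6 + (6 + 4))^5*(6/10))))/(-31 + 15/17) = 46552511/1789360865280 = 0.00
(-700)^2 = 490000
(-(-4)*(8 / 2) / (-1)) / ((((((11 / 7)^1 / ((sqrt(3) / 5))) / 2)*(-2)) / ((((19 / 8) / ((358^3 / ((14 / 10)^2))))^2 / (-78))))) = -6067327*sqrt(3) / 22578519468593774400000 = -0.00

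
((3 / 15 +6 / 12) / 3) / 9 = 7 / 270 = 0.03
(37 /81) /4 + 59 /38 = 10261 /6156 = 1.67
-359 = -359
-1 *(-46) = 46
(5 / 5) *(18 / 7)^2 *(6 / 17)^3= 69984 / 240737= 0.29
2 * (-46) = -92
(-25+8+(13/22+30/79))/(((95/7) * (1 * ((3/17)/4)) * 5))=-6630442/1238325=-5.35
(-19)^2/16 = 361/16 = 22.56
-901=-901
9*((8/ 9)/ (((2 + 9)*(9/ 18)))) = 1.45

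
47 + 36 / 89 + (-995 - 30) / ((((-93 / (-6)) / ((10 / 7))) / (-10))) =19160523 / 19313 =992.10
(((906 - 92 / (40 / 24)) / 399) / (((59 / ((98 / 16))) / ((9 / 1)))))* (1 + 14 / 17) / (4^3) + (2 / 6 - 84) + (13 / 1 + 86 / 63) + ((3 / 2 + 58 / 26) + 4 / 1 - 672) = -14654022156257 / 19977834240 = -733.51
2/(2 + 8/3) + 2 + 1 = 24/7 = 3.43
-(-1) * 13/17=13/17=0.76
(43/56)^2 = 1849/3136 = 0.59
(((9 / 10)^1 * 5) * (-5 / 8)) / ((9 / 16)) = -5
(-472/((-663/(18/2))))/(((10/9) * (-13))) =-6372/14365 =-0.44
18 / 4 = 9 / 2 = 4.50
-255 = -255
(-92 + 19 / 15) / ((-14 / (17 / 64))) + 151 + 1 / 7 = 2054497 / 13440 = 152.86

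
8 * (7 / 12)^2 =49 / 18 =2.72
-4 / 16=-1 / 4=-0.25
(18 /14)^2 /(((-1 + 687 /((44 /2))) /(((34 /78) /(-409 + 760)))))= 374 /5506865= 0.00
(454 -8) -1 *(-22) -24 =444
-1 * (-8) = 8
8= 8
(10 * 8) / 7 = 80 / 7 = 11.43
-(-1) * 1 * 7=7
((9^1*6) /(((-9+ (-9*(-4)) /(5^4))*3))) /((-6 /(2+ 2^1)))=2500 /1863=1.34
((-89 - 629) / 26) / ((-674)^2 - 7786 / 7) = -2513 / 41237898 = -0.00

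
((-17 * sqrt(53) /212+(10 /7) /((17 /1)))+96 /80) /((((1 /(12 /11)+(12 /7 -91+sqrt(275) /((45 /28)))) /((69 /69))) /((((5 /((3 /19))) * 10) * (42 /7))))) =-46548979776 /1663100293 -1638798336 * sqrt(11) /1663100293+319072320 * sqrt(583) /5184959737+9063037620 * sqrt(53) /5184959737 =-17.05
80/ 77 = 1.04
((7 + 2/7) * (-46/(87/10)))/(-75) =1564/3045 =0.51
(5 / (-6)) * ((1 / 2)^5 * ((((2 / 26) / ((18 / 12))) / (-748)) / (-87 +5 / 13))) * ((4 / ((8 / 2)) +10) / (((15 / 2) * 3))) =-0.00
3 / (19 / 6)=18 / 19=0.95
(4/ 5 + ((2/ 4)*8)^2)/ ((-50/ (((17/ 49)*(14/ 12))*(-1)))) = 17/ 125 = 0.14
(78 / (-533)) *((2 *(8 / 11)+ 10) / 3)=-252 / 451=-0.56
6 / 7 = 0.86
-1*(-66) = 66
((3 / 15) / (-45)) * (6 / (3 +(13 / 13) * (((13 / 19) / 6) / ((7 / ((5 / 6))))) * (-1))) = -3192 / 357475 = -0.01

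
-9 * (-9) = 81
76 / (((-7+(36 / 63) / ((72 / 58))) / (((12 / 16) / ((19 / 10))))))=-945 / 206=-4.59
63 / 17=3.71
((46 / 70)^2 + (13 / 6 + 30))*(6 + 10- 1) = 239599 / 490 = 488.98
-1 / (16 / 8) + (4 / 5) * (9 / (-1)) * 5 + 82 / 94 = -3349 / 94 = -35.63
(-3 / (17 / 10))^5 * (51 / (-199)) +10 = 239106790 / 16620679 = 14.39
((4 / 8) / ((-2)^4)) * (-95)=-95 / 32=-2.97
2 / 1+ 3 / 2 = 7 / 2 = 3.50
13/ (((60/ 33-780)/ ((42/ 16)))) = -3003/ 68480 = -0.04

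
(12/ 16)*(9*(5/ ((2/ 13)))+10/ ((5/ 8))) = 1851/ 8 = 231.38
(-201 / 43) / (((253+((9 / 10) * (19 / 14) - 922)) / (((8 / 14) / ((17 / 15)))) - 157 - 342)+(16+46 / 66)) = 2653200 / 1025500249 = 0.00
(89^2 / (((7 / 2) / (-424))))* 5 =-33585040 / 7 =-4797862.86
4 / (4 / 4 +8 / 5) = 20 / 13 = 1.54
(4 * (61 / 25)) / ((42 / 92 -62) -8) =-11224 / 79975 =-0.14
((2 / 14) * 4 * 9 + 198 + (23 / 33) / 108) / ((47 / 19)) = 96295211 / 1172556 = 82.12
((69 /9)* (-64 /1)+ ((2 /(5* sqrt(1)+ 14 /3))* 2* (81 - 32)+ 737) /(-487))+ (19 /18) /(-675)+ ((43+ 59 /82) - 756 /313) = -496477995169823 /1101035788425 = -450.92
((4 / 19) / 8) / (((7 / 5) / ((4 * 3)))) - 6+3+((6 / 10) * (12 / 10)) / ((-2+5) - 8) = -48519 / 16625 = -2.92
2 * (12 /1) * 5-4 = 116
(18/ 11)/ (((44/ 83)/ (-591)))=-441477/ 242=-1824.29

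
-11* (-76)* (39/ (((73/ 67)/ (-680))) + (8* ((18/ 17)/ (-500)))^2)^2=53819374947821504299423183104/ 108662941650390625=495287299703.14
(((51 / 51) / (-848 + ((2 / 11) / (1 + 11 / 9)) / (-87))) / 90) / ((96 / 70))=-11165 / 1168613136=-0.00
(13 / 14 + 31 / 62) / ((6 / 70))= 50 / 3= 16.67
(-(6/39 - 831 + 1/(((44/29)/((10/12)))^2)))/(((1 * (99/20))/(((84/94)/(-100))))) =-5267592197/3513201120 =-1.50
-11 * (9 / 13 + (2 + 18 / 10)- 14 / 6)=-4631 / 195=-23.75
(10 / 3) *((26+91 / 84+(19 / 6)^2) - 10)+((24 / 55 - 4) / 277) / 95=3531467708 / 39077775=90.37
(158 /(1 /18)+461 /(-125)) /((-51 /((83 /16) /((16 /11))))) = -324150607 /1632000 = -198.62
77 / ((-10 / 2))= -77 / 5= -15.40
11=11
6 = 6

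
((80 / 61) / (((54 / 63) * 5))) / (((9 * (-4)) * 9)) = -14 / 14823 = -0.00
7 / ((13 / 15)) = 105 / 13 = 8.08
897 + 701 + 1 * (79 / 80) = 127919 / 80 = 1598.99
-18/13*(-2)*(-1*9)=-324/13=-24.92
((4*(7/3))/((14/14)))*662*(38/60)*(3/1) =176092/15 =11739.47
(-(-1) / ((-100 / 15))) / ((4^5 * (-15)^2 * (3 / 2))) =-1 / 2304000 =-0.00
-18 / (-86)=9 / 43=0.21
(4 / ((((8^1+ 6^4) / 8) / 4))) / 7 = 16 / 1141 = 0.01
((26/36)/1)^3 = 2197/5832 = 0.38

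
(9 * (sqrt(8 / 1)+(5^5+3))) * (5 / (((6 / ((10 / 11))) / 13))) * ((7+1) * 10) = 156000 * sqrt(2) / 11+243984000 / 11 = 22200419.76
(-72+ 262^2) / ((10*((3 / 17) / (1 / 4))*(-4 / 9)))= -21857.32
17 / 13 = 1.31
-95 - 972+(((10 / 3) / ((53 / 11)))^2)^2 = -681804191387 / 639128961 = -1066.77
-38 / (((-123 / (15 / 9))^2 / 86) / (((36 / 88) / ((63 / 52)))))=-2124200 / 10484397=-0.20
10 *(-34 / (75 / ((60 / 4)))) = -68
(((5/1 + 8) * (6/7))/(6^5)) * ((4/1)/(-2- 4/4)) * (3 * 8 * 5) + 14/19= 5468/10773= 0.51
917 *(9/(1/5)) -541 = 40724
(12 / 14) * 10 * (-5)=-300 / 7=-42.86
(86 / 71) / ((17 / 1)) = 0.07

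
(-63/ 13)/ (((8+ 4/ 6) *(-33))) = 63/ 3718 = 0.02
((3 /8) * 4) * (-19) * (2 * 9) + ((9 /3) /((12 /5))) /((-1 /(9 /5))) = -2061 /4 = -515.25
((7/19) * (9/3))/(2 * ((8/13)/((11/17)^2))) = 33033/87856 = 0.38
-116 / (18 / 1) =-58 / 9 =-6.44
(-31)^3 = -29791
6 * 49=294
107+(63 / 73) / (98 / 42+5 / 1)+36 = 229847 / 1606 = 143.12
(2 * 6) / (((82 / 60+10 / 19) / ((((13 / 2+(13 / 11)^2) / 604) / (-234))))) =-13965 / 39428818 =-0.00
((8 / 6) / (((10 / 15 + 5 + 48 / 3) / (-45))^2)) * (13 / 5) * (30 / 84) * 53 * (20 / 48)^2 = 35775 / 728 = 49.14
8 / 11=0.73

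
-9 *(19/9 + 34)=-325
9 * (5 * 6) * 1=270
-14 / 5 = -2.80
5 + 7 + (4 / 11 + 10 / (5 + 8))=1878 / 143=13.13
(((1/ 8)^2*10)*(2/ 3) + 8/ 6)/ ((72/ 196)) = 1127/ 288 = 3.91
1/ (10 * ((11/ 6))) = 3/ 55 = 0.05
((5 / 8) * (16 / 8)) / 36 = 5 / 144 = 0.03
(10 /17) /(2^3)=5 /68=0.07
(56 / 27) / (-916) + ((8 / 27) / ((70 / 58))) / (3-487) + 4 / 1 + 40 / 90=116305228 / 26185005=4.44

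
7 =7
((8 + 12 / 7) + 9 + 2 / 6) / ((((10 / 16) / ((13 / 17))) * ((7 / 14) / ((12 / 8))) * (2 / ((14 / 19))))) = 8320 / 323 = 25.76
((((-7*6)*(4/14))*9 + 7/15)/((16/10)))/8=-1613/192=-8.40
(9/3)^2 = 9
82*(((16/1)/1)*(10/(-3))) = -4373.33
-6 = -6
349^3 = 42508549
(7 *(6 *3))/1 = 126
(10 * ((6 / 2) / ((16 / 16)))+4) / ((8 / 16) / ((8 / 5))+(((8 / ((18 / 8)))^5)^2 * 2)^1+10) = 1896810714144 / 36029372338390133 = 0.00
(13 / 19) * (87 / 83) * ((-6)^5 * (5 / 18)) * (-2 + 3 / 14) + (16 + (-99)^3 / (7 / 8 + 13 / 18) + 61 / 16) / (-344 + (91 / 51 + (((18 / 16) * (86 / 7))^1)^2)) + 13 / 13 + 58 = 52515798258538568 / 7673951769505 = 6843.38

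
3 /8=0.38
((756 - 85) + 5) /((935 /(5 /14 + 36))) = 172042 /6545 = 26.29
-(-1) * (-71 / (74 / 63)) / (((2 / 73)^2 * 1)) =-23836617 / 296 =-80529.11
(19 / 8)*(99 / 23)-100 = -16519 / 184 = -89.78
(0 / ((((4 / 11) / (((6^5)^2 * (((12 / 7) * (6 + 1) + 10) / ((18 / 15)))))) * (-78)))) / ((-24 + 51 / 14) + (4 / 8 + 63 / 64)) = 0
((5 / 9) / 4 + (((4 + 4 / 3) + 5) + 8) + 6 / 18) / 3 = 677 / 108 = 6.27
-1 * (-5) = 5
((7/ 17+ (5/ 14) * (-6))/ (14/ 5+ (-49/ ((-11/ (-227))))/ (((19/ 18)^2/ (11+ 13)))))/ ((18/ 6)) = 2045065/ 77184586311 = 0.00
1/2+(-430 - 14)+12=-863/2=-431.50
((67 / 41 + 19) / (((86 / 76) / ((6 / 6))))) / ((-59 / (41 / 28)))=-8037 / 17759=-0.45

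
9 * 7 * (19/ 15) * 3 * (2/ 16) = 1197/ 40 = 29.92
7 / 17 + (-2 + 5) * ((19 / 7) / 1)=1018 / 119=8.55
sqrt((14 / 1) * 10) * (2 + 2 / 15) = 25.24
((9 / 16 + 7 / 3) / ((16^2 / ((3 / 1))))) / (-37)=-139 / 151552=-0.00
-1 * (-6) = 6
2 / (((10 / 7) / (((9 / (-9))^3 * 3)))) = -21 / 5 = -4.20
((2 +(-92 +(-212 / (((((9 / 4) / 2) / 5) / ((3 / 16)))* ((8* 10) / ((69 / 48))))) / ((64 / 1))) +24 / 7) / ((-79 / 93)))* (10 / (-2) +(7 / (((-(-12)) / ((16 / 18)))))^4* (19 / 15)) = -18075229599475289 / 36112818954240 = -500.52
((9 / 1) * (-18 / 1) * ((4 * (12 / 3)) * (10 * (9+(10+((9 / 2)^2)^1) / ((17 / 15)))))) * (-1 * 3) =2775345.88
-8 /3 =-2.67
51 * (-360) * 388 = -7123680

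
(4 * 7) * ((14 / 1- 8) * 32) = 5376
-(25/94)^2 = -625/8836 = -0.07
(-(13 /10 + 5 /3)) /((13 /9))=-267 /130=-2.05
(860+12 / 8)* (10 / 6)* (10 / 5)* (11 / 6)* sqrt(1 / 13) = 94765* sqrt(13) / 234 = 1460.17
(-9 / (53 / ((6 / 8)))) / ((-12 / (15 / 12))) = 45 / 3392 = 0.01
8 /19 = 0.42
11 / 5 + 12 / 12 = 16 / 5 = 3.20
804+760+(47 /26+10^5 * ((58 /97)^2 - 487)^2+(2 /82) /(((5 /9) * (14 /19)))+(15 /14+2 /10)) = 15644519394279096391909 /660605494822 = 23682090925.53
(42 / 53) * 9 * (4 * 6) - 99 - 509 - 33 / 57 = -440471 / 1007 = -437.41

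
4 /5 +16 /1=84 /5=16.80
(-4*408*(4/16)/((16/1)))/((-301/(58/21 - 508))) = -90185/2107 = -42.80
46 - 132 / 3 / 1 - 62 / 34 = 3 / 17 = 0.18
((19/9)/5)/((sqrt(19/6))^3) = 2 * sqrt(114)/285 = 0.07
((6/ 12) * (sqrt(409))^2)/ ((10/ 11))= 224.95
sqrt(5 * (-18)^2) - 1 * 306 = -306 + 18 * sqrt(5) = -265.75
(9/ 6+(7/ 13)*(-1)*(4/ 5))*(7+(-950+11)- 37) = -134691/ 130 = -1036.08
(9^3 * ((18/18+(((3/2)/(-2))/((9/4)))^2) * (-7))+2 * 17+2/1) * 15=-84510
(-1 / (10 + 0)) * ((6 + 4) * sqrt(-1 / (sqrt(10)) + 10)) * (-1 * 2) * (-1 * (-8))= 8 * sqrt(1000 - 10 * sqrt(10)) / 5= 49.79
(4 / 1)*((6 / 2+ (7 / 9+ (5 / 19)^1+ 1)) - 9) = -2708 / 171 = -15.84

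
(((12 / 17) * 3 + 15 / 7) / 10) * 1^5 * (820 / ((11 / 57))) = 2369718 / 1309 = 1810.33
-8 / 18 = -4 / 9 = -0.44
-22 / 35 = -0.63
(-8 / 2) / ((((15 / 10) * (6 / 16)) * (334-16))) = -32 / 1431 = -0.02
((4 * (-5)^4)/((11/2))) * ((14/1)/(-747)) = -70000/8217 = -8.52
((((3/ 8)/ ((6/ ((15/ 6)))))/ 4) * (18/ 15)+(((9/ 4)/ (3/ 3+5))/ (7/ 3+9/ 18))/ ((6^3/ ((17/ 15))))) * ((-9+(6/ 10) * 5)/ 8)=-137/ 3840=-0.04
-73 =-73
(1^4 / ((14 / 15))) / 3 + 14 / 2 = 103 / 14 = 7.36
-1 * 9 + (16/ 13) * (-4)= -181/ 13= -13.92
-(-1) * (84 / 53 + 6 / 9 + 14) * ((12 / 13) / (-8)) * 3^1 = -3876 / 689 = -5.63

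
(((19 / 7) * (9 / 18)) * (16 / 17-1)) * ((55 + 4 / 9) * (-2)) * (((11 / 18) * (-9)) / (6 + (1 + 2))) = -5.41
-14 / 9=-1.56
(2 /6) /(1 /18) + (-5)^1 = 1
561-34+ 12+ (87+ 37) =663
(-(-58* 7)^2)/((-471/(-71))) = -11703356/471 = -24847.89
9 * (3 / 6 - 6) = -49.50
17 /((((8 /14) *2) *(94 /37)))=4403 /752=5.86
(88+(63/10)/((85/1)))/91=0.97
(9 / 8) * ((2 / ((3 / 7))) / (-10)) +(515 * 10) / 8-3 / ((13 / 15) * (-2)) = 335377 / 520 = 644.96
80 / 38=40 / 19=2.11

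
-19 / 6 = -3.17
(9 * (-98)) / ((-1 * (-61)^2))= 882 / 3721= 0.24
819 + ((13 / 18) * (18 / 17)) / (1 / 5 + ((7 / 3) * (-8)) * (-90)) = 116967188 / 142817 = 819.00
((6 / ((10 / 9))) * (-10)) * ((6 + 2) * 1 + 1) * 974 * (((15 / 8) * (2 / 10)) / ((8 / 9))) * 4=-3195207 / 4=-798801.75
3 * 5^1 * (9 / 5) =27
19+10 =29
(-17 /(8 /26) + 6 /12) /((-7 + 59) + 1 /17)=-1241 /1180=-1.05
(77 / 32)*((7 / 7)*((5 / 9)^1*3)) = 385 / 96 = 4.01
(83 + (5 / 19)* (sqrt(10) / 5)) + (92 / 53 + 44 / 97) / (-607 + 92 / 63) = 83.16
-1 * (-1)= 1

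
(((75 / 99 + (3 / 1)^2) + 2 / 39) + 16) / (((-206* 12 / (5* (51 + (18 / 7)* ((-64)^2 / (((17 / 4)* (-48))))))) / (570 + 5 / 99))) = 9763255000 / 520567047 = 18.76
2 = 2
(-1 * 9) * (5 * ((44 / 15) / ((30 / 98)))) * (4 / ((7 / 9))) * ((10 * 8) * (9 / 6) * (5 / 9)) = -147840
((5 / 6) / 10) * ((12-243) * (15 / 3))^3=-513599625 / 4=-128399906.25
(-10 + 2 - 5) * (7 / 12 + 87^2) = -98404.58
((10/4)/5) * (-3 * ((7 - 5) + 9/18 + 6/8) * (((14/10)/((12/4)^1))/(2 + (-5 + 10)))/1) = -13/40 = -0.32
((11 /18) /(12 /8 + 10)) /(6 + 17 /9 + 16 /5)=55 /11477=0.00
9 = 9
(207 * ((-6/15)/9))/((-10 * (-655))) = -23/16375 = -0.00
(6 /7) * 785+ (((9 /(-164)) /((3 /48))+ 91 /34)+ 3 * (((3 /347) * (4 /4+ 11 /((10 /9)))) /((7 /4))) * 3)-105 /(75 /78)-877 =-752326101 /2418590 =-311.06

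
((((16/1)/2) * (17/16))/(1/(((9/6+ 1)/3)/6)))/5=17/72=0.24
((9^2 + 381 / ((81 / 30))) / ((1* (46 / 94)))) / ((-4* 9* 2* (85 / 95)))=-1785107 / 253368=-7.05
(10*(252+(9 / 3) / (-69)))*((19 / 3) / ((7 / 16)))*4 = 70467200 / 483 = 145894.82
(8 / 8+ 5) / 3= 2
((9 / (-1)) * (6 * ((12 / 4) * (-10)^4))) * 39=-63180000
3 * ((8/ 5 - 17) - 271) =-4296/ 5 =-859.20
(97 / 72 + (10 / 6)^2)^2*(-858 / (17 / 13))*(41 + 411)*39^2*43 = -330039354465.20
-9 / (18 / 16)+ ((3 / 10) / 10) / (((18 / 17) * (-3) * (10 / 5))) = -28817 / 3600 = -8.00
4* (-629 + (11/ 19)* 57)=-2384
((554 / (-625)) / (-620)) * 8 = 1108 / 96875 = 0.01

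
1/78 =0.01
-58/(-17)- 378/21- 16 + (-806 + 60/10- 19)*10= -139750/17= -8220.59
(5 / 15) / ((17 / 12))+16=276 / 17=16.24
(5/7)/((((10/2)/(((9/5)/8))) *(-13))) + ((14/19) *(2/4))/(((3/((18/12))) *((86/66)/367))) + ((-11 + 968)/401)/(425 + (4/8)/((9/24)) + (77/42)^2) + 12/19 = 52.52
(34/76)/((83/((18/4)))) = 0.02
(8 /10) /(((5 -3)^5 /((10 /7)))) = 1 /28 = 0.04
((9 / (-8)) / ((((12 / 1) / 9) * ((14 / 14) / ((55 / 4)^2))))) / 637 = -81675 / 326144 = -0.25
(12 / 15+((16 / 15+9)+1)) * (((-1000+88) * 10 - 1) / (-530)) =811769 / 3975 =204.22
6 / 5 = 1.20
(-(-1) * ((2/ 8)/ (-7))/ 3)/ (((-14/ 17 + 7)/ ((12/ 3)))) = -17/ 2205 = -0.01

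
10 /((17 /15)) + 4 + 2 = 252 /17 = 14.82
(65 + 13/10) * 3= 1989/10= 198.90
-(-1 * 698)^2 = -487204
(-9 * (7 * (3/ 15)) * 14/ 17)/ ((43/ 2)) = -1764/ 3655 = -0.48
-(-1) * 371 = 371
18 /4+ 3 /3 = 11 /2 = 5.50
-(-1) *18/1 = 18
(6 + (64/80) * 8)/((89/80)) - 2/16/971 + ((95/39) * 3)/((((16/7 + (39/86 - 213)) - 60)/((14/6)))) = 2558828043379/230881839864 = 11.08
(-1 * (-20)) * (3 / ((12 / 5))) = 25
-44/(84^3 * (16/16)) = -11/148176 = -0.00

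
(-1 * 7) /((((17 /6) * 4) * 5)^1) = -21 /170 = -0.12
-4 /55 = -0.07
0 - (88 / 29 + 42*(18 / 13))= -23068 / 377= -61.19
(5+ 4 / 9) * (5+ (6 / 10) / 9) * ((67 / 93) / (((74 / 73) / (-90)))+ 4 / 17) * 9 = -4627505708 / 292485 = -15821.34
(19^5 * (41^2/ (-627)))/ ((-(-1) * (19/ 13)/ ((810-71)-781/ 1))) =2098456178/ 11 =190768743.45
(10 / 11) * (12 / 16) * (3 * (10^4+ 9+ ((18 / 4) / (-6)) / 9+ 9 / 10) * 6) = 491391 / 4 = 122847.75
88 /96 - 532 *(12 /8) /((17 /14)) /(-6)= 22531 /204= 110.45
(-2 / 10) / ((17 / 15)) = -3 / 17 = -0.18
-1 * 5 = -5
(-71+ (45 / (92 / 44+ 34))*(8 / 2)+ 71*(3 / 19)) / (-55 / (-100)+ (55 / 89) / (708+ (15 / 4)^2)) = -99.49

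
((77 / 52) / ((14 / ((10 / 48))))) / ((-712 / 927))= -0.03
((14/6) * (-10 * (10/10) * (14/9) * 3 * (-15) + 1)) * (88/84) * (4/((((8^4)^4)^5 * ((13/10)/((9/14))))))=38555/20097885361854121749010009070950698117537629326960165648633270539703549952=0.00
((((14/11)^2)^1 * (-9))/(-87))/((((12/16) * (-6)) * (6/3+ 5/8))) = -448/31581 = -0.01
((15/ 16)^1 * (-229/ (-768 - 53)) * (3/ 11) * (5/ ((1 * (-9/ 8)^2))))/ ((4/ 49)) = 3.45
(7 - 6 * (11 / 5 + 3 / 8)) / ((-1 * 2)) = 169 / 40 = 4.22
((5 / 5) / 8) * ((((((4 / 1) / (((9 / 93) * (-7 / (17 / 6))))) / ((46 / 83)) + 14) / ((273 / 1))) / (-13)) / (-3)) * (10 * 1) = -117275 / 61710012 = -0.00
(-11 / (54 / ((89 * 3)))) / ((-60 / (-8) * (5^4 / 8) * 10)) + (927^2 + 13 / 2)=725064320293 / 843750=859335.49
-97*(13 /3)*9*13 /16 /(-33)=16393 /176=93.14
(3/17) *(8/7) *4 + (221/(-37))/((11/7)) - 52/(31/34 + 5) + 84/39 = -1219543021/126555429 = -9.64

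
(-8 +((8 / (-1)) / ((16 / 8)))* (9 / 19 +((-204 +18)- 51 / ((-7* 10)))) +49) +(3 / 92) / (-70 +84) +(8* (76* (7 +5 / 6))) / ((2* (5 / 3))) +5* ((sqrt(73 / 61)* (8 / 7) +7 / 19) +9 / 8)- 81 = 40* sqrt(4453) / 427 +4665981 / 2185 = 2141.71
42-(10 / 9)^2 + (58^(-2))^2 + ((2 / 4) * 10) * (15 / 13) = 554519621549 / 11916270288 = 46.53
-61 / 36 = -1.69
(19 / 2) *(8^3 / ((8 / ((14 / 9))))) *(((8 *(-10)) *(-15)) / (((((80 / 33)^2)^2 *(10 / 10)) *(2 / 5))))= 52575831 / 640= 82149.74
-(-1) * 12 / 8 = 3 / 2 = 1.50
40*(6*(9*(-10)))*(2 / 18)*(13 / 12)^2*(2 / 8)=-704.17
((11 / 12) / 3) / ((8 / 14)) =77 / 144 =0.53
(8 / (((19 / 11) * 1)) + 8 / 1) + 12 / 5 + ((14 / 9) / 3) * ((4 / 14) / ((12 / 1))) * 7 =116333 / 7695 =15.12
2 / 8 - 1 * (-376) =1505 / 4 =376.25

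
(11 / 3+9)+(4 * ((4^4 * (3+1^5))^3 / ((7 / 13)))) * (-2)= -15952735658.19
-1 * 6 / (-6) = 1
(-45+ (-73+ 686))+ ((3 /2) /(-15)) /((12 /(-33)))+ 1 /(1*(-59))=1341089 /2360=568.26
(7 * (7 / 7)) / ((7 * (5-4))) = 1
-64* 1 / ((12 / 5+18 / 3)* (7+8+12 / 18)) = -160 / 329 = -0.49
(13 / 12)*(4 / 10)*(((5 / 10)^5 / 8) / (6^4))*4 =13 / 2488320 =0.00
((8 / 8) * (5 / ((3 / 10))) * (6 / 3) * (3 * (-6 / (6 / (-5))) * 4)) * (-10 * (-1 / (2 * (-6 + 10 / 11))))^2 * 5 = 1890625 / 196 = 9646.05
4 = 4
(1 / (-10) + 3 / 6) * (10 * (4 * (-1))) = -16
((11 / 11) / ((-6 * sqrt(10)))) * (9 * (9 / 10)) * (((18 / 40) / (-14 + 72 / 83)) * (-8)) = -20169 * sqrt(10) / 545000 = -0.12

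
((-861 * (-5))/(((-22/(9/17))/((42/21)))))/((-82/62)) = 29295/187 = 156.66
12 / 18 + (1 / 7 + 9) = 206 / 21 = 9.81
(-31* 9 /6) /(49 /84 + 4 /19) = -10602 /181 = -58.57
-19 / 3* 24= -152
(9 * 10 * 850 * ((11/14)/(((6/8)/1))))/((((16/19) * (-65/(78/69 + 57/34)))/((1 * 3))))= -103219875/8372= -12329.18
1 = 1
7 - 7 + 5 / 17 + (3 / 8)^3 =3019 / 8704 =0.35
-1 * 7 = -7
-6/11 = -0.55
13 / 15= 0.87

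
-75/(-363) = 25/121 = 0.21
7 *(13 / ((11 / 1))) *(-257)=-23387 / 11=-2126.09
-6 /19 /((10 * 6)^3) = -1 /684000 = -0.00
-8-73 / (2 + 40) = -409 / 42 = -9.74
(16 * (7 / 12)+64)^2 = 48400 / 9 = 5377.78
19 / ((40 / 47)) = 893 / 40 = 22.32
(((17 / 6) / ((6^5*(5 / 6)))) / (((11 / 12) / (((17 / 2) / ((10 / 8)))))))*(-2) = -289 / 44550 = -0.01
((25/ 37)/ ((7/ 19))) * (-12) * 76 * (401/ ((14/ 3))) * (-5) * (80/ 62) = 52113960000/ 56203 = 927245.16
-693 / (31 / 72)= -49896 / 31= -1609.55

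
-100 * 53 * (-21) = 111300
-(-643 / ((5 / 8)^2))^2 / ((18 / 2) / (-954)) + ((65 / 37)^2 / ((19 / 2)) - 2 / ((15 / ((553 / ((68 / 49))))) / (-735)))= 158775237490081351 / 552733750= 287254464.72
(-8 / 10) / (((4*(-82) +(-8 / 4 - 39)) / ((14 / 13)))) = 56 / 23985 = 0.00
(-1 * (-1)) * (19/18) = 1.06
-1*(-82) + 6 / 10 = 413 / 5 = 82.60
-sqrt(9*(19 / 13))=-3*sqrt(247) / 13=-3.63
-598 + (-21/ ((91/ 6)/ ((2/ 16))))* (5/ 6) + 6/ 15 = -310827/ 520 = -597.74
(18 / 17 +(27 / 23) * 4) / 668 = 1125 / 130594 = 0.01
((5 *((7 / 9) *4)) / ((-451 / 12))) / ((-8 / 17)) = 1190 / 1353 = 0.88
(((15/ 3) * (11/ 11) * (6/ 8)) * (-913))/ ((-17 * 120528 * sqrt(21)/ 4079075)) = 2660139625 * sqrt(21)/ 8195904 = 1487.36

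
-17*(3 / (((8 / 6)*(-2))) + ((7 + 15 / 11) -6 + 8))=-13821 / 88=-157.06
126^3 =2000376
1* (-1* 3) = -3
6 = 6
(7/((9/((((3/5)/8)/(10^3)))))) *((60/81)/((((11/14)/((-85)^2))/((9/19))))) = 0.19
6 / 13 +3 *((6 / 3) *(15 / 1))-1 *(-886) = 12694 / 13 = 976.46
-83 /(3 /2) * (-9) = 498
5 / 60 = 1 / 12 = 0.08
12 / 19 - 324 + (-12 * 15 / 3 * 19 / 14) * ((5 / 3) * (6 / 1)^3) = -29637.65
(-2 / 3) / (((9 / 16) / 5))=-160 / 27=-5.93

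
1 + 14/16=15/8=1.88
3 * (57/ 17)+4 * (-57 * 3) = -11457/ 17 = -673.94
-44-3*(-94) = 238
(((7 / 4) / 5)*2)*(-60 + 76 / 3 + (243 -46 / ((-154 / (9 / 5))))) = 120623 / 825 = 146.21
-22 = -22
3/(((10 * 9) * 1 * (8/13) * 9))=0.01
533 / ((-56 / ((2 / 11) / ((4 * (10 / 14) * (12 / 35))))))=-3731 / 2112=-1.77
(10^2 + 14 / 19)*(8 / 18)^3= 40832 / 4617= 8.84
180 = 180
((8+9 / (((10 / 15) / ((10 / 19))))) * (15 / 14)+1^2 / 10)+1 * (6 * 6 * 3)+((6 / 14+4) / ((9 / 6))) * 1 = 253837 / 1995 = 127.24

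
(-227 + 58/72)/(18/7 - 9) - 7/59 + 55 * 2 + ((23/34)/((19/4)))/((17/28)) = 76258671869/524829780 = 145.30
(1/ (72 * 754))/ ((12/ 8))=1/ 81432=0.00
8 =8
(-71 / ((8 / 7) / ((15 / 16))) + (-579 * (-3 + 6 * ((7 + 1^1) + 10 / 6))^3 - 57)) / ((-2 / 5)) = 61651993755 / 256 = 240828100.61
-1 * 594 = -594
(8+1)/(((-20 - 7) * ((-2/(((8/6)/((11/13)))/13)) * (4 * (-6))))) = -1/1188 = -0.00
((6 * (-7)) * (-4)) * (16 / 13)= 2688 / 13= 206.77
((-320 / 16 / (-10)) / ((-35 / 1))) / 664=-1 / 11620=-0.00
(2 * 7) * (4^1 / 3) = 56 / 3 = 18.67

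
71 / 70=1.01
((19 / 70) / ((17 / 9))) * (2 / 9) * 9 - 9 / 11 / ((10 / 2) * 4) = 0.25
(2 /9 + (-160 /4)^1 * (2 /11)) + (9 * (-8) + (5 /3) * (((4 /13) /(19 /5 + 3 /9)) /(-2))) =-3156353 /39897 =-79.11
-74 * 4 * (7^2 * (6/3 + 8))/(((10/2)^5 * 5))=-29008/3125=-9.28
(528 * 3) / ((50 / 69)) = 54648 / 25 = 2185.92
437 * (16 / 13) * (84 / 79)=587328 / 1027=571.89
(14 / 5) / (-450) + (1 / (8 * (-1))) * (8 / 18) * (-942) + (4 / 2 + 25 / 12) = 253847 / 4500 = 56.41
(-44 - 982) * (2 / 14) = -1026 / 7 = -146.57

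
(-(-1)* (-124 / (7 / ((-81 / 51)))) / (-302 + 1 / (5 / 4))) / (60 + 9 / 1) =-930 / 686987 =-0.00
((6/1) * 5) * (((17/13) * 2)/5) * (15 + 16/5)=1428/5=285.60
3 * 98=294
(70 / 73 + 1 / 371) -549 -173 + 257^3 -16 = 459702941008 / 27083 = 16973855.96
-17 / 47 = -0.36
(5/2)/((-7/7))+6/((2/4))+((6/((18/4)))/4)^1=59/6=9.83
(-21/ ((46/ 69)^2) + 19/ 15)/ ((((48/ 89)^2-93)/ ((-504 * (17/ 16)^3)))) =-371518663/ 1239040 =-299.84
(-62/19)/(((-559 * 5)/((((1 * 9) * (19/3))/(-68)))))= -93/95030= -0.00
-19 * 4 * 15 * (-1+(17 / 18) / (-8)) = 15295 / 12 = 1274.58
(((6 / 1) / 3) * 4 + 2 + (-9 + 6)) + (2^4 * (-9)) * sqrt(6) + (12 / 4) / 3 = 8 - 144 * sqrt(6) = -344.73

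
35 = 35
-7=-7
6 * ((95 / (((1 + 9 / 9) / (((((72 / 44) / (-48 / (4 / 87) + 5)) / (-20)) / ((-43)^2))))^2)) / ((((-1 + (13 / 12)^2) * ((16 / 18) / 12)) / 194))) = 0.00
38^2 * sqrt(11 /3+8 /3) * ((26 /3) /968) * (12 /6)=9386 * sqrt(57) /1089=65.07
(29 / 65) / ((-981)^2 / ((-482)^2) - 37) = -6737396 / 496185755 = -0.01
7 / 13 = 0.54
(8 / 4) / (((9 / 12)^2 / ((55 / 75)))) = 352 / 135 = 2.61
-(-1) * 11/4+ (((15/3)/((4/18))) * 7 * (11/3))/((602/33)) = 2959/86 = 34.41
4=4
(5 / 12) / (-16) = -5 / 192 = -0.03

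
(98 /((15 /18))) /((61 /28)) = 16464 /305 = 53.98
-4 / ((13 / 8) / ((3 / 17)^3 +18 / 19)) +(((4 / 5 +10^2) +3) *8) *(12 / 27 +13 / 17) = 3646841752 / 3640533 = 1001.73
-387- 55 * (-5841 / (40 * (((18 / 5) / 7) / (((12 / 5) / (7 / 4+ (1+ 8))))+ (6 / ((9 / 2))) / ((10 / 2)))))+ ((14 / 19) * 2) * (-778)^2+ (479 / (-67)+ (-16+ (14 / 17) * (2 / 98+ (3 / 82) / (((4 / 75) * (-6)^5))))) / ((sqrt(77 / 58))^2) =93903869279428720669 / 104953615994304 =894717.81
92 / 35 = 2.63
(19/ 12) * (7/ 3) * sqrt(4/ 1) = 133/ 18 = 7.39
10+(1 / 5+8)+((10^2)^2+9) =50136 / 5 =10027.20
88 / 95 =0.93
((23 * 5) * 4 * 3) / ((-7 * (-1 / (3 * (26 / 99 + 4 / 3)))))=72680 / 77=943.90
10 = 10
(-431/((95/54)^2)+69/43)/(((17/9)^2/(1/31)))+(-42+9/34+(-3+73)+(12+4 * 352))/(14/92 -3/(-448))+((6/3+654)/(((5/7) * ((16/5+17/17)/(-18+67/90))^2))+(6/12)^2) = 2859875555724750774563/116174133473132700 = 24617.15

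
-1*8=-8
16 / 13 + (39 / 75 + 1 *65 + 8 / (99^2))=212625494 / 3185325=66.75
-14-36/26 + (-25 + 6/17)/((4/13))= -84411/884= -95.49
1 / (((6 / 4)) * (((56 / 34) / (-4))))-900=-18934 / 21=-901.62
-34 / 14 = -17 / 7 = -2.43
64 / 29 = 2.21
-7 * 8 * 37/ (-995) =2072/ 995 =2.08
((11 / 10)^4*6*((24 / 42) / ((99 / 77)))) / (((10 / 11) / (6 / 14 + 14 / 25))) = 4.25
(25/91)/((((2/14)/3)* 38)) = 75/494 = 0.15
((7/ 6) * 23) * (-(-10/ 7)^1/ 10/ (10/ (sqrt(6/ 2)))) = 23 * sqrt(3)/ 60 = 0.66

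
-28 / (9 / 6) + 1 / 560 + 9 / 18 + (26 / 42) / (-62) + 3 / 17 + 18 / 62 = -2239717 / 126480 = -17.71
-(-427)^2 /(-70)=26047 /10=2604.70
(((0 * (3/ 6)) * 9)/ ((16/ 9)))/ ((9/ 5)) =0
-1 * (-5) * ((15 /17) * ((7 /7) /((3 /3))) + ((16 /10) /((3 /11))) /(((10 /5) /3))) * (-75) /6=-20575 /34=-605.15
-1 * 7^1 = -7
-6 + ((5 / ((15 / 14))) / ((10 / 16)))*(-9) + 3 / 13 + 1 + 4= -4418 / 65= -67.97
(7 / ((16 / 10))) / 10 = 7 / 16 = 0.44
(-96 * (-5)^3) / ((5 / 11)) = 26400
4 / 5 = 0.80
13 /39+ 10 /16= 0.96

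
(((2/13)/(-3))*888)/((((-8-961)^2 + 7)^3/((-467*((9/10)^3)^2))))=9182769039/672629243543217376000000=0.00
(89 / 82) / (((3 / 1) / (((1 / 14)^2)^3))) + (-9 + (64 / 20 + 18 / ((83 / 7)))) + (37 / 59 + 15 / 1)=514535377519837 / 45352729484160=11.35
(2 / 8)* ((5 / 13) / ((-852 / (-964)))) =0.11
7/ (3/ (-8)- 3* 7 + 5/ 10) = -56/ 167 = -0.34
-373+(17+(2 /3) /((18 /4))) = -9608 /27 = -355.85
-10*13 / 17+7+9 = 142 / 17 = 8.35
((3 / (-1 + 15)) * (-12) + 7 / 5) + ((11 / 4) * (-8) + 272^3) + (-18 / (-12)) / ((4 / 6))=2817307791 / 140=20123627.08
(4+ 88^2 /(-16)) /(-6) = 80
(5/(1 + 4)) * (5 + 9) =14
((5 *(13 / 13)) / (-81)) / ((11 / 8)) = -40 / 891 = -0.04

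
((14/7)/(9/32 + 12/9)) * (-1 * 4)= -768/155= -4.95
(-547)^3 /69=-163667323 /69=-2371990.19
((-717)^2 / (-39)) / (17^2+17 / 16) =-913936 / 20111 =-45.44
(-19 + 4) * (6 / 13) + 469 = 6007 / 13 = 462.08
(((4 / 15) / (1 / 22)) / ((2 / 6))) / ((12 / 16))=352 / 15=23.47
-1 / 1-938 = -939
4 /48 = 1 /12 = 0.08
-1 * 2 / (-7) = 2 / 7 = 0.29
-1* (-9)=9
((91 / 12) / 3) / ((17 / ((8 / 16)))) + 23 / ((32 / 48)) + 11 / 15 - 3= 197723 / 6120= 32.31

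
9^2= 81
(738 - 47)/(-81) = -8.53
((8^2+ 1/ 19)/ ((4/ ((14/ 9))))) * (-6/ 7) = -1217/ 57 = -21.35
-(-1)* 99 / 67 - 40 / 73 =4547 / 4891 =0.93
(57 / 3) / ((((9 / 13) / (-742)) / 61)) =-11179714 / 9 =-1242190.44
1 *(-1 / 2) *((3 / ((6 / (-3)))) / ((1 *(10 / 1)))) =3 / 40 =0.08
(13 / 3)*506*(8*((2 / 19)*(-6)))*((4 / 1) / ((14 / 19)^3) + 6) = -1155096800 / 6517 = -177243.64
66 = 66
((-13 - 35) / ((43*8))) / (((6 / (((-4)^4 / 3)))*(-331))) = 256 / 42699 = 0.01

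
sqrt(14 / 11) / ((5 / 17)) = 17*sqrt(154) / 55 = 3.84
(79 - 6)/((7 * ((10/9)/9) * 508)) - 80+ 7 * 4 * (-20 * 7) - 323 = -153719967/35560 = -4322.83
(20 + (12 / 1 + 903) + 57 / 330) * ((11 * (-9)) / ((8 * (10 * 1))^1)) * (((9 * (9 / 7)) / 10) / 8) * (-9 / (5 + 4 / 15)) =2024770527 / 7078400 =286.05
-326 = -326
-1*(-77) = 77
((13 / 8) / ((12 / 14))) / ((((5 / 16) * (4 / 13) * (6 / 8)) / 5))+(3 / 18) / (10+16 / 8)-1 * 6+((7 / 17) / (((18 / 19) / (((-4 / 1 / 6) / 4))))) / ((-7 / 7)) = 460949 / 3672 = 125.53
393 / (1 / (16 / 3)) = 2096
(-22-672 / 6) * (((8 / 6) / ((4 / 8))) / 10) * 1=-536 / 15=-35.73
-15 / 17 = -0.88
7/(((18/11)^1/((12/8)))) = 77/12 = 6.42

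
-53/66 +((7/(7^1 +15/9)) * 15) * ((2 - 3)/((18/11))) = -14083/1716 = -8.21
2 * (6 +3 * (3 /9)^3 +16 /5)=18.62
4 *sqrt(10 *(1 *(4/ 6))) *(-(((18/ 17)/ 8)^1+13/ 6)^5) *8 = -22691552673349 *sqrt(15)/ 16561212048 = -5306.62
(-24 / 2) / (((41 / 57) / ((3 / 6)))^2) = -9747 / 1681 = -5.80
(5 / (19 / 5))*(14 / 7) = 50 / 19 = 2.63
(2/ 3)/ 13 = 2/ 39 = 0.05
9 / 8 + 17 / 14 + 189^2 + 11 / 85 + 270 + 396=173213871 / 4760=36389.47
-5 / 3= -1.67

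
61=61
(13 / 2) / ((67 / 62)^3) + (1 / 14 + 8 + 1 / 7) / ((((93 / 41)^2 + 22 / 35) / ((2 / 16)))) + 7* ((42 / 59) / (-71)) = 36007592228814177 / 6847727389268464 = 5.26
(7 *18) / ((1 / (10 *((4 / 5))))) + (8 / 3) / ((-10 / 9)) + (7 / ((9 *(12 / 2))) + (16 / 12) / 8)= 1005.90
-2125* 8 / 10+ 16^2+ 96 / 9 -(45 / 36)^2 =-68875 / 48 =-1434.90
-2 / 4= -1 / 2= -0.50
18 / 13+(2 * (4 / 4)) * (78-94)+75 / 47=-29.02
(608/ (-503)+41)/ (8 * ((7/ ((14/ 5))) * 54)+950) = 4003/ 204218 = 0.02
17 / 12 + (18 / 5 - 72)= -4019 / 60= -66.98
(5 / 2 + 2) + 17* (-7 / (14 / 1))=-4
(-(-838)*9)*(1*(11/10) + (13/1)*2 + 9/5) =1089819/5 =217963.80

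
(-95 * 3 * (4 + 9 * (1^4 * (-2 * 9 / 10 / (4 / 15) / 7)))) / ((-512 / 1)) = -37335 / 14336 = -2.60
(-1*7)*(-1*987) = 6909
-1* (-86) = 86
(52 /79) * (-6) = -312 /79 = -3.95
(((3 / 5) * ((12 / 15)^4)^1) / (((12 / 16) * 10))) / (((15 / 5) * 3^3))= 512 / 1265625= 0.00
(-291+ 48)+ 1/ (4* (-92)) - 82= -119601/ 368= -325.00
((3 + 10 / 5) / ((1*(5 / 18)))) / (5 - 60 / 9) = -54 / 5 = -10.80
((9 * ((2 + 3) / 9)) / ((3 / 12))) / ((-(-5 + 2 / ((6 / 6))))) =20 / 3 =6.67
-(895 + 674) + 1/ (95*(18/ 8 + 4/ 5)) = -1818467/ 1159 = -1569.00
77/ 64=1.20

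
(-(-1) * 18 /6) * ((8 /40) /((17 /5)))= 3 /17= 0.18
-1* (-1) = 1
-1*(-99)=99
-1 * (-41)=41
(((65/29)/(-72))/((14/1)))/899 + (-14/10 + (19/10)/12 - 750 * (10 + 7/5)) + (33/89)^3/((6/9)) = -792106437551826947/92631403866960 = -8551.17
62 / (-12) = -31 / 6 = -5.17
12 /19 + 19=373 /19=19.63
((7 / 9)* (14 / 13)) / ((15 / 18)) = 196 / 195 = 1.01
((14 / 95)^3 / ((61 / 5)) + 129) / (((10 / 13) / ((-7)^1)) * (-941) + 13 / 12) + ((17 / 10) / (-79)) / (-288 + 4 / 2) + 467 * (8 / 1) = 3737.23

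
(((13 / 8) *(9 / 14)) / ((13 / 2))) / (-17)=-9 / 952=-0.01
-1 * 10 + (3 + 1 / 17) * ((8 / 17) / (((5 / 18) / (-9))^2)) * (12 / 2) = 65432774 / 7225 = 9056.44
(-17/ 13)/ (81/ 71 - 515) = 1207/ 474292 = 0.00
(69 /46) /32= 3 /64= 0.05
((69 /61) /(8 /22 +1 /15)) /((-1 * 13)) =-11385 /56303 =-0.20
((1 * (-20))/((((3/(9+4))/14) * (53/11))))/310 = -4004/4929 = -0.81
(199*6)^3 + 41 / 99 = 168518729057 / 99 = 1702209384.41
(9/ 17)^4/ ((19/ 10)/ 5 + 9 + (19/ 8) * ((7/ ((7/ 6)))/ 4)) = 2624400/ 432388217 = 0.01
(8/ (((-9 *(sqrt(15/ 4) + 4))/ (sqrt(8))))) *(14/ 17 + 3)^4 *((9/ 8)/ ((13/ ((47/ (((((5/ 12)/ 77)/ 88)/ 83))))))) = -398219572608000 *sqrt(2)/ 584647 + 49777446576000 *sqrt(30)/ 584647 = -496924155.84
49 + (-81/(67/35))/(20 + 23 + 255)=975499/19966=48.86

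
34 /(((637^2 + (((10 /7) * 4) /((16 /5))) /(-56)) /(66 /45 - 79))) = -31000928 /4771843065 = -0.01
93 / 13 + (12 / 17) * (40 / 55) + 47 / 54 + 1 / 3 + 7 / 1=2083439 / 131274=15.87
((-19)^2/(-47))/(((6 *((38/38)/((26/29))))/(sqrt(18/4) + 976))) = -4580368/4089 - 4693 *sqrt(2)/2726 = -1122.60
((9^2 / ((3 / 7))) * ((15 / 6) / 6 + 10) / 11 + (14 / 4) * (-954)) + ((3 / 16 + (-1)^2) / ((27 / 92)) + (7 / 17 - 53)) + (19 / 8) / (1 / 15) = -128161379 / 40392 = -3172.94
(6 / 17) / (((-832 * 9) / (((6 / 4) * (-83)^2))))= -6889 / 14144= -0.49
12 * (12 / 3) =48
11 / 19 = 0.58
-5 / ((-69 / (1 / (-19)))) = -5 / 1311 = -0.00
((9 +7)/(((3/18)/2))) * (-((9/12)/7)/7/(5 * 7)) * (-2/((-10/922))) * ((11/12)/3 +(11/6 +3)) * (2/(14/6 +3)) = -51171/1715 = -29.84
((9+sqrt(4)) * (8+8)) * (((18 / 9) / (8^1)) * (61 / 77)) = 244 / 7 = 34.86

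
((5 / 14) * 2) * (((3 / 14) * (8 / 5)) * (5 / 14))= 30 / 343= 0.09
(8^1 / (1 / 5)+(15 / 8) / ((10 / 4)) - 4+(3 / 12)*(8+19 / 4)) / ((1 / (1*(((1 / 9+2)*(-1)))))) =-1349 / 16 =-84.31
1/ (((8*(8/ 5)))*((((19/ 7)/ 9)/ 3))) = 945/ 1216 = 0.78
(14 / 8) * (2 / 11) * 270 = 945 / 11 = 85.91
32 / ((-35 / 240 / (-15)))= 23040 / 7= 3291.43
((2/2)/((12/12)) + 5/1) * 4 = 24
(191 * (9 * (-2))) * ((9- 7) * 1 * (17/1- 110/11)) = -48132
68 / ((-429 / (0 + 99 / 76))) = -51 / 247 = -0.21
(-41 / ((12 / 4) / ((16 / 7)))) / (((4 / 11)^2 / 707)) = -501061 / 3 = -167020.33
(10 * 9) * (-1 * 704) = -63360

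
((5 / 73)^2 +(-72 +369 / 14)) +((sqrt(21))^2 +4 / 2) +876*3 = 194375625 / 74606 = 2605.36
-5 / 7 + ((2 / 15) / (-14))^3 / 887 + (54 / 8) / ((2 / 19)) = 520887756367 / 8214507000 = 63.41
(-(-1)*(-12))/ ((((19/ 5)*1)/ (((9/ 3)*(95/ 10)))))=-90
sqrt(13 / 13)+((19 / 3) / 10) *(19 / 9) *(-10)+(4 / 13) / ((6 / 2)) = -4306 / 351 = -12.27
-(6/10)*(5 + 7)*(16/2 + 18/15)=-1656/25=-66.24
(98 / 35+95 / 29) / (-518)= -881 / 75110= -0.01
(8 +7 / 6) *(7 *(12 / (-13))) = -770 / 13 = -59.23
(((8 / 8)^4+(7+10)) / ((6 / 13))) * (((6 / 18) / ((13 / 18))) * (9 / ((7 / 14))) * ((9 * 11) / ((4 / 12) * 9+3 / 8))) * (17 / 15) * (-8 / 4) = -21542.40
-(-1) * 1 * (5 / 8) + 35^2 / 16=1235 / 16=77.19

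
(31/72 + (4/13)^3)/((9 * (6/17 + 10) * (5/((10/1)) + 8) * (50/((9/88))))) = 14543/12249768960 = 0.00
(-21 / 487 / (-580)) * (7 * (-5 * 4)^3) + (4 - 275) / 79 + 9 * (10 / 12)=-209311 / 2231434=-0.09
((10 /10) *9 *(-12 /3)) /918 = -2 /51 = -0.04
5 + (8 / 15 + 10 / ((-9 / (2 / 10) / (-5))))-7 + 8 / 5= 56 / 45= 1.24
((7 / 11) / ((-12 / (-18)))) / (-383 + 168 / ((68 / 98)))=-0.01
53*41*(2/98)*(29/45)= 28.58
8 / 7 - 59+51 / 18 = -2311 / 42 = -55.02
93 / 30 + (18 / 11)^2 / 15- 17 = -13.72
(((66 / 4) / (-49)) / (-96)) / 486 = 11 / 1524096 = 0.00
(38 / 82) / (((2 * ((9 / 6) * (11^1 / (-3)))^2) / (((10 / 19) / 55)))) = 4 / 54571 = 0.00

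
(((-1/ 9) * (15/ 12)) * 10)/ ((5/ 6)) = -5/ 3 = -1.67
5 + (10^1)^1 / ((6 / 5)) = 40 / 3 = 13.33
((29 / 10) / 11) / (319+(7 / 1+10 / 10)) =29 / 35970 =0.00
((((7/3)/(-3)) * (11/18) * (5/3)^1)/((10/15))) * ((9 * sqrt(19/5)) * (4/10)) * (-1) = 77 * sqrt(95)/90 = 8.34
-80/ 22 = -40/ 11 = -3.64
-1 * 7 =-7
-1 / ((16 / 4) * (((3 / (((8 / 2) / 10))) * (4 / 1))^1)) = -1 / 120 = -0.01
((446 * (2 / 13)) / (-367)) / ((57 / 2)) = -1784 / 271947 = -0.01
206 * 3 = 618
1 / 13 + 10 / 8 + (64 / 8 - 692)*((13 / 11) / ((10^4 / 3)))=193839 / 178750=1.08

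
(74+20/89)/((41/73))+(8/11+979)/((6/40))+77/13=10440723191/1565421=6669.59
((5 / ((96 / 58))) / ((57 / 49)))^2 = 50481025 / 7485696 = 6.74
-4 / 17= -0.24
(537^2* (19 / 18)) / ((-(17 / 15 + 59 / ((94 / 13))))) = -429189195 / 13103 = -32755.03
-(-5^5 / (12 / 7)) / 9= 21875 / 108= 202.55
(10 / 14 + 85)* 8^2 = 38400 / 7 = 5485.71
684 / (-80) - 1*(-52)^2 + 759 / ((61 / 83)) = -2049371 / 1220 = -1679.81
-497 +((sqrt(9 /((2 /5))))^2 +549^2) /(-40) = -642607 /80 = -8032.59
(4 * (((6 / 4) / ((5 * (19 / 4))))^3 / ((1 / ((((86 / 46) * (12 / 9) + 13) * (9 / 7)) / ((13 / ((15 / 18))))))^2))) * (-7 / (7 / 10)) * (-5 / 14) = 1234181880 / 210328100437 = 0.01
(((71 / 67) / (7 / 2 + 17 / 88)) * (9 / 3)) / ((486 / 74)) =231176 / 1763775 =0.13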